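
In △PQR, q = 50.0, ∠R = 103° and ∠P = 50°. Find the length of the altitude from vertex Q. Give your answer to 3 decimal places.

The third angle is ∠Q = 180° − ∠R − ∠P = 27.00°.
Law of sines: p = q·sin P/sin Q ≈ 84.368.
Law of sines: r = q·sin R/sin Q ≈ 107.31.
Area = ½·q·p·sin R ≈ 2055.1.
The altitude from Q has length 2·area/q ≈ 82.206.

82.206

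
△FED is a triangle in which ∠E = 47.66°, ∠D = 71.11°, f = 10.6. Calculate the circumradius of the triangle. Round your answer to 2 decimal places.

R ≈ 6.05

The third angle is ∠F = 180° − ∠E − ∠D = 61.23°.
Law of sines: e = f·sin E/sin F ≈ 8.9385.
Law of sines: d = f·sin D/sin F ≈ 11.441.
Circumradius = f/(2 sin F) ≈ 6.0464.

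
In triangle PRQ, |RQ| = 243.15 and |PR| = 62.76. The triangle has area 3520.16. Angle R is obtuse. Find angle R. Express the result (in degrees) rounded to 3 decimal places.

∠R ≈ 152.525°

From area = ½·|PR|·|RQ|·sin R, we get sin R = 2·area/(|PR|·|RQ|) ≈ 0.46135.
Taking the obtuse solution, ∠R ≈ 152.53°.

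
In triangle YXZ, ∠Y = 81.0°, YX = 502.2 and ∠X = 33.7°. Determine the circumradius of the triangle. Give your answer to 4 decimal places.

276.3872

The third angle is ∠Z = 180° − ∠Y − ∠X = 65.30°.
Law of sines: XZ = YX·sin Y/sin Z ≈ 545.97.
Law of sines: ZY = YX·sin X/sin Z ≈ 306.7.
Circumradius = YX/(2 sin Z) ≈ 276.39.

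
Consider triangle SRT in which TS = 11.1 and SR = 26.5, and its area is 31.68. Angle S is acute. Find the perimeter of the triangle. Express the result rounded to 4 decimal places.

From area = ½·TS·SR·sin S, we get sin S = 2·area/(TS·SR) ≈ 0.21540.
Taking the acute solution, ∠S ≈ 12.44°.
Law of cosines then gives RT ≈ 15.842.
Perimeter = 15.842 + 11.1 + 26.5 = 53.442.

perimeter ≈ 53.4420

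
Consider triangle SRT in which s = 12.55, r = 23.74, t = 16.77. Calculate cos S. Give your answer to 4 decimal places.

0.8632

By the law of cosines, cos S = (r² + t² − s²) / (2·r·t) ≈ 0.86320, so ∠S ≈ 30.32°.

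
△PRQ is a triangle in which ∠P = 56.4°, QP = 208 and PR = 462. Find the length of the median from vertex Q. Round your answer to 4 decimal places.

208.4377

By the law of cosines, RQ² = QP² + PR² − 2·QP·PR·cos P = 1.5035e+05, so RQ ≈ 387.75.
Median from Q: ½√(2·RQ² + 2·QP² − PR²) ≈ 208.44.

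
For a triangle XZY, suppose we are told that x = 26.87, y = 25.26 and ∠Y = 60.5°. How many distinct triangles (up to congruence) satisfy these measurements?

x·sin Y = 26.87·sin(60.5°) ≈ 23.39.
Since x sin Y < y < x (23.39 < 25.26 < 26.87), two triangles exist.

2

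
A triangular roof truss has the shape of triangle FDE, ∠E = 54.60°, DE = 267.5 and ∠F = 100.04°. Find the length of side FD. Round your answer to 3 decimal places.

The third angle is ∠D = 180° − ∠E − ∠F = 25.36°.
Law of sines: FD = DE·sin E/sin F ≈ 221.44.

221.438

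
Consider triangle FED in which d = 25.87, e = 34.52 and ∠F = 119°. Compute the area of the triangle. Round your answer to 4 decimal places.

area ≈ 390.5319

Area = ½·e·d·sin F ≈ 390.53.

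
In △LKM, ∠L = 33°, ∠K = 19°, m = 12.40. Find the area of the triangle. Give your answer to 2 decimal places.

The third angle is ∠M = 180° − ∠L − ∠K = 128.00°.
Law of sines: l = m·sin L/sin M ≈ 8.5703.
Law of sines: k = m·sin K/sin M ≈ 5.1231.
Area = ½·m·l·sin K ≈ 17.299.

area ≈ 17.30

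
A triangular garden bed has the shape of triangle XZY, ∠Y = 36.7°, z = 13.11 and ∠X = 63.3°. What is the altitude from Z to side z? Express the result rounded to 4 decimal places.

The third angle is ∠Z = 180° − ∠Y − ∠X = 80.00°.
Law of sines: x = z·sin X/sin Z ≈ 11.893.
Law of sines: y = z·sin Y/sin Z ≈ 7.9557.
Area = ½·z·x·sin Y ≈ 46.589.
The altitude from Z has length 2·area/z ≈ 7.1074.

h_Z ≈ 7.1074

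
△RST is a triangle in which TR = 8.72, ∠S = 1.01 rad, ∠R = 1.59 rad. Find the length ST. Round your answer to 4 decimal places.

The third angle is ∠T = π − ∠R − ∠S = 0.542 rad.
Law of sines: ST = TR·sin R/sin S ≈ 10.295.

10.2953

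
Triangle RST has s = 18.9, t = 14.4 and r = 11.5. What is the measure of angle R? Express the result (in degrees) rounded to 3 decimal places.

∠R ≈ 37.417°

By the law of cosines, cos R = (s² + t² − r²) / (2·s·t) ≈ 0.79424, so ∠R ≈ 37.42°.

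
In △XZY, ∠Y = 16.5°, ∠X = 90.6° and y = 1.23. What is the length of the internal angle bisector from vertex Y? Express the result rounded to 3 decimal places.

The third angle is ∠Z = 180° − ∠Y − ∠X = 72.90°.
Law of sines: x = y·sin X/sin Y ≈ 4.3305.
Law of sines: z = y·sin Z/sin Y ≈ 4.1393.
The bisector from Y has length 2·x·z·cos(∠Y/2)/(x+z) ≈ 4.1889.

t_Y ≈ 4.189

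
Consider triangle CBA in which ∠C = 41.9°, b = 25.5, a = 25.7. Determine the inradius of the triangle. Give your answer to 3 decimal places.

r ≈ 6.297

By the law of cosines, c² = b² + a² − 2·b·a·cos C = 335.17, so c ≈ 18.308.
Area = ½·b·a·sin C ≈ 218.83.
Semiperimeter s = (18.308+25.5+25.7)/2 = 34.754.
Inradius = area/s = 218.83/34.754 ≈ 6.2966.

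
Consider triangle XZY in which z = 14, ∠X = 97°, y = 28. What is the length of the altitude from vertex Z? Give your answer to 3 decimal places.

27.791

By the law of cosines, x² = z² + y² − 2·z·y·cos X = 1075.5, so x ≈ 32.796.
Area = ½·z·y·sin X ≈ 194.54.
The altitude from Z has length 2·area/z ≈ 27.791.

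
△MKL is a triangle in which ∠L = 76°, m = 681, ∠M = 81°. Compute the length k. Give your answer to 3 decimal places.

269.405

The third angle is ∠K = 180° − ∠L − ∠M = 23.00°.
Law of sines: k = m·sin K/sin M ≈ 269.4.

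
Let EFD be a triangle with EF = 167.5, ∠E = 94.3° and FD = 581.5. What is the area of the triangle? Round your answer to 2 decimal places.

area ≈ 45468.19

Law of sines: sin D = EF·sin E/FD ≈ 0.28724.
Since FD ≥ EF, only the acute value applies: ∠D ≈ 16.69°.
Then ∠F = 180° − ∠E − ∠D ≈ 69.01°.
Law of sines gives DE = FD·sin F/sin E ≈ 544.44.
Area = ½·FD·EF·sin F ≈ 45468.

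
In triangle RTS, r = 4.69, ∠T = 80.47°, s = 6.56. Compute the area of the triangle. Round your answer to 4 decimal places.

Area = ½·s·r·sin T ≈ 15.171.

15.1709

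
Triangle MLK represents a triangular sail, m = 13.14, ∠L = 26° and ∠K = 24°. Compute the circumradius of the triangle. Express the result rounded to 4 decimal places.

R ≈ 8.5765

The third angle is ∠M = 180° − ∠L − ∠K = 130.00°.
Law of sines: l = m·sin L/sin M ≈ 7.5194.
Law of sines: k = m·sin K/sin M ≈ 6.9768.
Circumradius = m/(2 sin M) ≈ 8.5765.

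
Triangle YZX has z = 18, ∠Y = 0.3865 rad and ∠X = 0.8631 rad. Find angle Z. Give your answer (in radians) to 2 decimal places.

The third angle is ∠Z = π − ∠X − ∠Y = 1.8920 rad.

∠Z ≈ 1.89 rad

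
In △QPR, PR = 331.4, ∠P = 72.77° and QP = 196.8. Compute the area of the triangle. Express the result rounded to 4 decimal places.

area ≈ 31146.3448

Area = ½·QP·PR·sin P ≈ 31146.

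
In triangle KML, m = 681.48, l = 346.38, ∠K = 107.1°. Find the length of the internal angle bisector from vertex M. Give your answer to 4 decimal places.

t_M ≈ 446.1588

By the law of cosines, k² = m² + l² − 2·m·l·cos K = 7.2321e+05, so k ≈ 850.42.
Law of cosines again: cos M = (l² + k² − m²)/(2·l·k) ≈ 0.64293, so ∠M ≈ 49.99°.
The bisector from M has length 2·l·k·cos(∠M/2)/(l+k) ≈ 446.16.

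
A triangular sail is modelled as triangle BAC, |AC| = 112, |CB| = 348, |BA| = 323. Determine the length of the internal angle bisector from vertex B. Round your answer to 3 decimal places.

t_B ≈ 330.564

By the law of cosines, cos B = (|CB|² + |BA|² − |AC|²) / (2·|CB|·|BA|) ≈ 0.94698, so ∠B ≈ 18.74°.
The bisector from B has length 2·|CB|·|BA|·cos(∠B/2)/(|CB|+|BA|) ≈ 330.56.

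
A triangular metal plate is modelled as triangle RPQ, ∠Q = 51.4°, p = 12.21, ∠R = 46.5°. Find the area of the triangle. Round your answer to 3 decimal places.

area ≈ 42.662

The third angle is ∠P = 180° − ∠Q − ∠R = 82.10°.
Law of sines: r = p·sin R/sin P ≈ 8.9417.
Law of sines: q = p·sin Q/sin P ≈ 9.6338.
Area = ½·p·r·sin Q ≈ 42.662.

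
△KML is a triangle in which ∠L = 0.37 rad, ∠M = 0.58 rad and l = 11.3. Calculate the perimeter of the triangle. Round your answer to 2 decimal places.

perimeter ≈ 53.84

The third angle is ∠K = π − ∠M − ∠L = 2.192 rad.
Law of sines: k = l·sin K/sin L ≈ 25.418.
Law of sines: m = l·sin M/sin L ≈ 17.125.
Semiperimeter s = (25.418+17.125+11.3)/2 = 26.922.
Perimeter = 25.418 + 17.125 + 11.3 = 53.843.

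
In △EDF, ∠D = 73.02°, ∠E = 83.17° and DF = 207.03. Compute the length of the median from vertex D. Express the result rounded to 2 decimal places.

122.60

The third angle is ∠F = 180° − ∠E − ∠D = 23.81°.
Law of sines: FE = DF·sin D/sin E ≈ 199.42.
Law of sines: ED = DF·sin F/sin E ≈ 84.176.
Median from D: ½√(2·ED² + 2·DF² − FE²) ≈ 122.6.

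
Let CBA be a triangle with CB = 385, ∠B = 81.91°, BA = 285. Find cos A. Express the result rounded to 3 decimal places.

cos A ≈ 0.518

By the law of cosines, AC² = CB² + BA² − 2·CB·BA·cos B = 1.9857e+05, so AC ≈ 445.61.
Law of cosines again: cos A = (BA² + AC² − CB²)/(2·BA·AC) ≈ 0.51799, so ∠A ≈ 58.80°.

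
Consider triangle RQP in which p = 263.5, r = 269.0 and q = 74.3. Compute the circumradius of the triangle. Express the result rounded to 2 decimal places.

134.80

By the law of cosines, cos R = (q² + p² − r²) / (2·q·p) ≈ 0.06619, so ∠R ≈ 86.20°.
Circumradius = r/(2 sin R) ≈ 134.8.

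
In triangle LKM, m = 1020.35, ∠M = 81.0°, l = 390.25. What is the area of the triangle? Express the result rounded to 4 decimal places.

Law of sines: sin L = l·sin M/m ≈ 0.37776.
Since m ≥ l, only the acute value applies: ∠L ≈ 22.19°.
Then ∠K = 180° − ∠M − ∠L ≈ 76.81°.
Law of sines gives k = m·sin K/sin M ≈ 1005.8.
Area = ½·m·l·sin K ≈ 1.9384e+05.

area ≈ 193839.5288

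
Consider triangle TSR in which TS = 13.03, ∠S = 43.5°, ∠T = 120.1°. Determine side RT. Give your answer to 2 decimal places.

The third angle is ∠R = 180° − ∠T − ∠S = 16.40°.
Law of sines: RT = TS·sin S/sin R ≈ 31.767.

31.77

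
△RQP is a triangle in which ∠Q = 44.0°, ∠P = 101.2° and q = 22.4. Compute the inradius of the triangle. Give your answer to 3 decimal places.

The third angle is ∠R = 180° − ∠Q − ∠P = 34.80°.
Law of sines: r = q·sin R/sin Q ≈ 18.403.
Law of sines: p = q·sin P/sin Q ≈ 31.632.
Area = ½·q·r·sin P ≈ 202.19.
Semiperimeter s = (18.403+22.4+31.632)/2 = 36.218.
Inradius = area/s = 202.19/36.218 ≈ 5.5827.

5.583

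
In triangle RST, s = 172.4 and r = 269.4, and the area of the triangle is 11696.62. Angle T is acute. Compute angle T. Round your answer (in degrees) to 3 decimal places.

∠T ≈ 30.244°

From area = ½·r·s·sin T, we get sin T = 2·area/(r·s) ≈ 0.50368.
Taking the acute solution, ∠T ≈ 30.24°.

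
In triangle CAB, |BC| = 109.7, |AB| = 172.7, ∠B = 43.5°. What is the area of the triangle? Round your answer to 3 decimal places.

Area = ½·|AB|·|BC|·sin B ≈ 6520.5.

area ≈ 6520.504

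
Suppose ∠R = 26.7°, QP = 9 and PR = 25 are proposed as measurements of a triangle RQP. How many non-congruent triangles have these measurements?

0

PR·sin R = 25·sin(26.7°) ≈ 11.23.
Since QP = 9 < 11.23 = PR sin R, no triangle exists.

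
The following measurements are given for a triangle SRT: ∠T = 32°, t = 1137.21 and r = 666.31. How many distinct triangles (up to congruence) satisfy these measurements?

1

r·sin T = 666.31·sin(32°) ≈ 353.1.
Since t ≥ r, exactly one triangle exists.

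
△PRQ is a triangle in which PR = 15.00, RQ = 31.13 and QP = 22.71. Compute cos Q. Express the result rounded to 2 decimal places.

0.89

By the law of cosines, cos Q = (RQ² + QP² − PR²) / (2·RQ·QP) ≈ 0.89101, so ∠Q ≈ 27.00°.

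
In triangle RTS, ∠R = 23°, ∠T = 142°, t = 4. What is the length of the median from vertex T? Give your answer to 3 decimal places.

0.798

The third angle is ∠S = 180° − ∠R − ∠T = 15.00°.
Law of sines: r = t·sin R/sin T ≈ 2.5386.
Law of sines: s = t·sin S/sin T ≈ 1.6816.
Median from T: ½√(2·s² + 2·r² − t²) ≈ 0.79756.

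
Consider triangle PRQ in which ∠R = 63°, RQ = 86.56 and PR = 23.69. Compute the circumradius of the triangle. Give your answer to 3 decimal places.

By the law of cosines, QP² = PR² + RQ² − 2·PR·RQ·cos R = 6191.9, so QP ≈ 78.689.
Area = ½·PR·RQ·sin R ≈ 913.55.
Circumradius = QP/(2 sin R) ≈ 44.157.

44.157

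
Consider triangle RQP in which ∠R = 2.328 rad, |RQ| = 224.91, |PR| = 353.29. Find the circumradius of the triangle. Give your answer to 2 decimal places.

By the law of cosines, |QP|² = |PR|² + |RQ|² − 2·|PR|·|RQ|·cos R = 2.8456e+05, so |QP| ≈ 533.44.
Area = ½·|PR|·|RQ|·sin R ≈ 28874.
Circumradius = |QP|/(2 sin R) ≈ 367.

367.00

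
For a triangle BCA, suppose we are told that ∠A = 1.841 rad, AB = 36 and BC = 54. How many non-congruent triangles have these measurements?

AB·sin A = 36·sin(1.841 rad) ≈ 34.69.
Since ∠A is not acute, a triangle exists only if BC > AB; here BC > AB, so there is exactly one triangle.

1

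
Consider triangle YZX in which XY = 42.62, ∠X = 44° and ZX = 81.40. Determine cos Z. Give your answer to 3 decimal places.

By the law of cosines, YZ² = ZX² + XY² − 2·ZX·XY·cos X = 3451.3, so YZ ≈ 58.747.
Law of cosines again: cos Z = (YZ² + ZX² − XY²)/(2·YZ·ZX) ≈ 0.86373, so ∠Z ≈ 30.26°.

0.864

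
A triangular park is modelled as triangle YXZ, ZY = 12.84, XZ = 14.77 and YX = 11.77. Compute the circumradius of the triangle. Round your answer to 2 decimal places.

By the law of cosines, cos Y = (ZY² + YX² − XZ²) / (2·ZY·YX) ≈ 0.28203, so ∠Y ≈ 73.62°.
Circumradius = XZ/(2 sin Y) ≈ 7.6975.

7.70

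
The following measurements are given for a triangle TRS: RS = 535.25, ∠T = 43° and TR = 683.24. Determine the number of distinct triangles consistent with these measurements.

TR·sin T = 683.24·sin(43°) ≈ 466.
Since TR sin T < RS < TR (466 < 535.25 < 683.24), two triangles exist.

2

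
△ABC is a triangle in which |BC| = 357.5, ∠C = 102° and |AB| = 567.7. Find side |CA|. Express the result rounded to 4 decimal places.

372.8871

Law of sines: sin A = |BC|·sin C/|AB| ≈ 0.61597.
Since |AB| ≥ |BC|, only the acute value applies: ∠A ≈ 38.02°.
Then ∠B = 180° − ∠C − ∠A ≈ 39.98°.
Law of sines gives |CA| = |AB|·sin B/sin C ≈ 372.89.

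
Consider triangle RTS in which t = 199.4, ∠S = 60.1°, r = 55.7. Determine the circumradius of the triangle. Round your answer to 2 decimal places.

102.84

By the law of cosines, s² = r² + t² − 2·r·t·cos S = 31790, so s ≈ 178.3.
Area = ½·r·t·sin S ≈ 4814.1.
Circumradius = s/(2 sin S) ≈ 102.84.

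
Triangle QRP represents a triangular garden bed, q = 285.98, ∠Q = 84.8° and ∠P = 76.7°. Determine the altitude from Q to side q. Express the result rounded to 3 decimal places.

The third angle is ∠R = 180° − ∠P − ∠Q = 18.50°.
Law of sines: r = q·sin R/sin Q ≈ 91.118.
Law of sines: p = q·sin P/sin Q ≈ 279.46.
Area = ½·q·r·sin P ≈ 12679.
The altitude from Q has length 2·area/q ≈ 88.674.

88.674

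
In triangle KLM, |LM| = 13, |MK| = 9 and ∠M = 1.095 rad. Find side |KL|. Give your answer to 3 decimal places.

By the law of cosines, |KL|² = |LM|² + |MK|² − 2·|LM|·|MK|·cos M = 142.82, so |KL| ≈ 11.951.

11.951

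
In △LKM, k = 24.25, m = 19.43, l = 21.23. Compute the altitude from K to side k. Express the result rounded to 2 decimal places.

Semiperimeter s = (21.23 + 24.25 + 19.43)/2 = 32.455.
Heron's formula: area = √(32.455·11.225·8.205·13.025) ≈ 197.32.
The altitude from K has length 2·area/k ≈ 16.273.

16.27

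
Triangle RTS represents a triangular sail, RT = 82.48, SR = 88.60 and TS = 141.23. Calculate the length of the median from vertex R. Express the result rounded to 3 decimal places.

Median from R: ½√(2·SR² + 2·RT² − TS²) ≈ 48.373.

48.373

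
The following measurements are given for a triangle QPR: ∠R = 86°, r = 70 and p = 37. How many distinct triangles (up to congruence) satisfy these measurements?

1

p·sin R = 37·sin(86°) ≈ 36.91.
Since r ≥ p, exactly one triangle exists.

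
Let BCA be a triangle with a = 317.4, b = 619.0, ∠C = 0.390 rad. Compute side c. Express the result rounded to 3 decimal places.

347.086

By the law of cosines, c² = a² + b² − 2·a·b·cos C = 1.2047e+05, so c ≈ 347.09.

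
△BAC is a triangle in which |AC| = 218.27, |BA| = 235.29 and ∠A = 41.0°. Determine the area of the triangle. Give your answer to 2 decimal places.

Area = ½·|BA|·|AC|·sin A ≈ 16847.

16846.53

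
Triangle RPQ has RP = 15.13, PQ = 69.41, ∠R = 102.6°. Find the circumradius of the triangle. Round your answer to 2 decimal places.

Law of sines: sin Q = RP·sin R/PQ ≈ 0.21273.
Since PQ ≥ RP, only the acute value applies: ∠Q ≈ 12.28°.
Then ∠P = 180° − ∠R − ∠Q ≈ 65.12°.
Law of sines gives QR = PQ·sin P/sin R ≈ 64.521.
Circumradius = PQ/(2 sin R) ≈ 35.561.

35.56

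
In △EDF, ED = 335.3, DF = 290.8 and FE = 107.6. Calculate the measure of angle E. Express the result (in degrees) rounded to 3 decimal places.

∠E ≈ 56.867°

By the law of cosines, cos E = (FE² + ED² − DF²) / (2·FE·ED) ≈ 0.54658, so ∠E ≈ 56.87°.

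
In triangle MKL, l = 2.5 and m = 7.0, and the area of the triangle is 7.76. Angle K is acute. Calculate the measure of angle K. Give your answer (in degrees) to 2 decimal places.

From area = ½·l·m·sin K, we get sin K = 2·area/(l·m) ≈ 0.88686.
Taking the acute solution, ∠K ≈ 62.48°.

62.48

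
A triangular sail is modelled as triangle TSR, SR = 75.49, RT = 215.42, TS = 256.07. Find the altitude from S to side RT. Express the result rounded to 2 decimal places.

h_S ≈ 68.71

Semiperimeter s = (75.49 + 215.42 + 256.07)/2 = 273.49.
Heron's formula: area = √(273.49·198·58.07·17.42) ≈ 7401.2.
The altitude from S has length 2·area/RT ≈ 68.714.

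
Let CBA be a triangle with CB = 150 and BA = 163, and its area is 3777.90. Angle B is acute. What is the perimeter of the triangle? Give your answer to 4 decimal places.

From area = ½·CB·BA·sin B, we get sin B = 2·area/(CB·BA) ≈ 0.30903.
Taking the acute solution, ∠B ≈ 18.00°.
Law of cosines then gives AC ≈ 50.622.
Perimeter = 163 + 50.622 + 150 = 363.62.

perimeter ≈ 363.6217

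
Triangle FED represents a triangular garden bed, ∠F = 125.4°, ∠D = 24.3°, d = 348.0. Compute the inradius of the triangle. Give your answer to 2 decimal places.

The third angle is ∠E = 180° − ∠D − ∠F = 30.30°.
Law of sines: f = d·sin F/sin D ≈ 689.32.
Law of sines: e = d·sin E/sin D ≈ 426.66.
Area = ½·d·f·sin E ≈ 60514.
Semiperimeter s = (689.32+426.66+348)/2 = 731.99.
Inradius = area/s = 60514/731.99 ≈ 82.67.

82.67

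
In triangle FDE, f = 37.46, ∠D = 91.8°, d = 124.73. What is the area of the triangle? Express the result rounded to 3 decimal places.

Law of sines: sin F = f·sin D/d ≈ 0.30018.
Since d ≥ f, only the acute value applies: ∠F ≈ 17.47°.
Then ∠E = 180° − ∠D − ∠F ≈ 70.73°.
Law of sines gives e = d·sin E/sin D ≈ 117.8.
Area = ½·d·f·sin E ≈ 2205.3.

2205.326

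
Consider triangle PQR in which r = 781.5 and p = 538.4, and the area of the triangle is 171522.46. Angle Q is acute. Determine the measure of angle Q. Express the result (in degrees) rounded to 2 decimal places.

∠Q ≈ 54.62°

From area = ½·r·p·sin Q, we get sin Q = 2·area/(r·p) ≈ 0.81530.
Taking the acute solution, ∠Q ≈ 54.62°.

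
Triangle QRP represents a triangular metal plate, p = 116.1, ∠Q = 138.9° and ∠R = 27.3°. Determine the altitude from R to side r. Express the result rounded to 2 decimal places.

76.32

The third angle is ∠P = 180° − ∠Q − ∠R = 13.80°.
Law of sines: q = p·sin Q/sin P ≈ 319.96.
Law of sines: r = p·sin R/sin P ≈ 223.24.
Area = ½·p·q·sin R ≈ 8518.8.
The altitude from R has length 2·area/r ≈ 76.321.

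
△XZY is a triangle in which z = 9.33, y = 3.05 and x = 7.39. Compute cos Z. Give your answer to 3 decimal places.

By the law of cosines, cos Z = (y² + x² − z²) / (2·y·x) ≈ -0.51319, so ∠Z ≈ 2.110 rad.

cos Z ≈ -0.513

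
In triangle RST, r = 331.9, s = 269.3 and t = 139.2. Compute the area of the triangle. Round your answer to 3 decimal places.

area ≈ 18178.966

Semiperimeter p = (331.9 + 269.3 + 139.2)/2 = 370.2.
Heron's formula: area = √(370.2·38.3·100.9·231) ≈ 18179.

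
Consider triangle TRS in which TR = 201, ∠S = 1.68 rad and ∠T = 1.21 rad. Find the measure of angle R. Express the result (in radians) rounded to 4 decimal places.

The third angle is ∠R = π − ∠S − ∠T = 0.252 rad.

0.2516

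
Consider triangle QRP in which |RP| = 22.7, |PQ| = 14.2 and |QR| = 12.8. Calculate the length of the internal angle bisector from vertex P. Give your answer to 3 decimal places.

By the law of cosines, cos P = (|RP|² + |PQ|² − |QR|²) / (2·|RP|·|PQ|) ≈ 0.85793, so ∠P ≈ 30.92°.
The bisector from P has length 2·|RP|·|PQ|·cos(∠P/2)/(|RP|+|PQ|) ≈ 16.839.

t_P ≈ 16.839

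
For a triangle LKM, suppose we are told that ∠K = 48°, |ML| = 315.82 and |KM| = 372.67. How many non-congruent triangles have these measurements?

|KM|·sin K = 372.67·sin(48°) ≈ 276.9.
Since |KM| sin K < |ML| < |KM| (276.9 < 315.82 < 372.67), two triangles exist.

2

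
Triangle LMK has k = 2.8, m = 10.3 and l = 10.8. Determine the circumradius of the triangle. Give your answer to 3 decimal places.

By the law of cosines, cos L = (m² + k² − l²) / (2·m·k) ≈ -0.04698, so ∠L ≈ 92.69°.
Circumradius = l/(2 sin L) ≈ 5.406.

R ≈ 5.406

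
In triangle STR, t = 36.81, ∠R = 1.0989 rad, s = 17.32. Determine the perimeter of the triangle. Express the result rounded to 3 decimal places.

86.922

By the law of cosines, r² = s² + t² − 2·s·t·cos R = 1075.3, so r ≈ 32.792.
Semiperimeter p = (17.32+36.81+32.792)/2 = 43.461.
Perimeter = 17.32 + 36.81 + 32.792 = 86.922.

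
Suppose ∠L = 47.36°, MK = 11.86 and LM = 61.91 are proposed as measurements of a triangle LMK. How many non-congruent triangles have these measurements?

LM·sin L = 61.91·sin(47.36°) ≈ 45.54.
Since MK = 11.86 < 45.54 = LM sin L, no triangle exists.

0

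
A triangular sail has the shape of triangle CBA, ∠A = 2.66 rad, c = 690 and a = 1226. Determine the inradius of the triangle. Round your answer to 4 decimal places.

Law of sines: sin C = c·sin A/a ≈ 0.26069.
Since a ≥ c, only the acute value applies: ∠C ≈ 0.264 rad.
Then ∠B = π − ∠A − ∠C ≈ 0.218 rad.
Law of sines gives b = a·sin B/sin A ≈ 572.09.
Area = ½·a·c·sin B ≈ 91421.
Semiperimeter s = (690+572.09+1226)/2 = 1244.
Inradius = area/s = 91421/1244 ≈ 73.487.

73.4866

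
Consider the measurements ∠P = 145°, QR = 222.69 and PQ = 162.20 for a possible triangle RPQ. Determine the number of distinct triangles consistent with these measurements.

PQ·sin P = 162.20·sin(145°) ≈ 93.03.
Since ∠P is not acute, a triangle exists only if QR > PQ; here QR > PQ, so there is exactly one triangle.

1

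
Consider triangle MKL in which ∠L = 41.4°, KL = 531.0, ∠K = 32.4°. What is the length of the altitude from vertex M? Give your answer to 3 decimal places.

The third angle is ∠M = 180° − ∠K − ∠L = 106.20°.
Law of sines: LM = KL·sin K/sin M ≈ 296.29.
Law of sines: MK = KL·sin L/sin M ≈ 365.68.
Area = ½·KL·LM·sin L ≈ 52022.
The altitude from M has length 2·area/KL ≈ 195.94.

h_M ≈ 195.939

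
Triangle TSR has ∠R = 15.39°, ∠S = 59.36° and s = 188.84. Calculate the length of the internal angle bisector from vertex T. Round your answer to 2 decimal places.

The third angle is ∠T = 180° − ∠S − ∠R = 105.25°.
Law of sines: t = s·sin T/sin S ≈ 211.75.
Law of sines: r = s·sin R/sin S ≈ 58.248.
The bisector from T has length 2·s·r·cos(∠T/2)/(s+r) ≈ 54.046.

t_T ≈ 54.05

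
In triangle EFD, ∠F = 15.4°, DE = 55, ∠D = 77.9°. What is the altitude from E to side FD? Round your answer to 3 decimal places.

53.778

The third angle is ∠E = 180° − ∠F − ∠D = 86.70°.
Law of sines: FD = DE·sin E/sin F ≈ 206.77.
Law of sines: EF = DE·sin D/sin F ≈ 202.51.
Area = ½·DE·FD·sin D ≈ 5559.8.
The altitude from E has length 2·area/FD ≈ 53.778.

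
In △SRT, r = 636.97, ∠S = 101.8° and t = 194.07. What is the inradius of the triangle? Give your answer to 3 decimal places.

78.889

By the law of cosines, s² = r² + t² − 2·r·t·cos S = 4.9395e+05, so s ≈ 702.82.
Area = ½·r·t·sin S ≈ 60502.
Semiperimeter p = (702.82+636.97+194.07)/2 = 766.93.
Inradius = area/p = 60502/766.93 ≈ 78.889.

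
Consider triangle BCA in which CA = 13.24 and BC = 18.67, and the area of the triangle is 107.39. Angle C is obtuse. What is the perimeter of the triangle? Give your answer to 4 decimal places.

perimeter ≈ 59.6335

From area = ½·BC·CA·sin C, we get sin C = 2·area/(BC·CA) ≈ 0.86888.
Taking the obtuse solution, ∠C ≈ 119.67°.
Law of cosines then gives AB ≈ 27.724.
Perimeter = 13.24 + 27.724 + 18.67 = 59.634.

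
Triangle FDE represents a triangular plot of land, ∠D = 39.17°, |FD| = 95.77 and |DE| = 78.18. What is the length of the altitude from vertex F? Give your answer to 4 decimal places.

60.4906

By the law of cosines, |EF|² = |FD|² + |DE|² − 2·|FD|·|DE|·cos D = 3674.6, so |EF| ≈ 60.618.
Area = ½·|FD|·|DE|·sin D ≈ 2364.6.
The altitude from F has length 2·area/|DE| ≈ 60.491.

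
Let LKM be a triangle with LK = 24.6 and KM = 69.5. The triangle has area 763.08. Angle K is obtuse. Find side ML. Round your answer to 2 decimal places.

From area = ½·LK·KM·sin K, we get sin K = 2·area/(LK·KM) ≈ 0.89265.
Taking the obtuse solution, ∠K ≈ 116.79°.
Law of cosines then gives ML ≈ 83.527.

83.53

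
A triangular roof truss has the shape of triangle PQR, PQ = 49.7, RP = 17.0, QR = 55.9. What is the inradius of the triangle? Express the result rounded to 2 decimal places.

Semiperimeter s = (55.9 + 17 + 49.7)/2 = 61.3.
Heron's formula: area = √(61.3·5.4·44.3·11.6) ≈ 412.44.
Inradius = area/s = 412.44/61.3 ≈ 6.7282.

6.73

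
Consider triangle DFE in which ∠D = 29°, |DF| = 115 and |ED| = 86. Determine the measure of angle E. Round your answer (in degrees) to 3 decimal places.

∠E ≈ 104.656°

By the law of cosines, |FE|² = |ED|² + |DF|² − 2·|ED|·|DF|·cos D = 3321, so |FE| ≈ 57.628.
Law of cosines again: cos E = (|FE|² + |ED|² − |DF|²)/(2·|FE|·|ED|) ≈ -0.25302, so ∠E ≈ 104.66°.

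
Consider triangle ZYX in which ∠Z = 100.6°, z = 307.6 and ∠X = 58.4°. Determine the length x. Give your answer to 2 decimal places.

266.54

The third angle is ∠Y = 180° − ∠X − ∠Z = 21.00°.
Law of sines: x = z·sin X/sin Z ≈ 266.54.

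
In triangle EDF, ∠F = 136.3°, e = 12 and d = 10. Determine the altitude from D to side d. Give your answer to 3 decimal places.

By the law of cosines, f² = e² + d² − 2·e·d·cos F = 417.51, so f ≈ 20.433.
Area = ½·e·d·sin F ≈ 41.453.
The altitude from D has length 2·area/d ≈ 8.2906.

h_D ≈ 8.291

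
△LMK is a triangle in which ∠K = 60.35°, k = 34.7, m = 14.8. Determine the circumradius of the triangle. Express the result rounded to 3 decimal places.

Law of sines: sin M = m·sin K/k ≈ 0.37067.
Since k ≥ m, only the acute value applies: ∠M ≈ 21.76°.
Then ∠L = 180° − ∠K − ∠M ≈ 97.89°.
Law of sines gives l = k·sin L/sin K ≈ 39.55.
Circumradius = k/(2 sin K) ≈ 19.964.

19.964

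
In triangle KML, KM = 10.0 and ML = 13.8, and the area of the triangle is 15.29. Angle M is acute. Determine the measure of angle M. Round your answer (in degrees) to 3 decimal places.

From area = ½·KM·ML·sin M, we get sin M = 2·area/(KM·ML) ≈ 0.22159.
Taking the acute solution, ∠M ≈ 12.80°.

12.803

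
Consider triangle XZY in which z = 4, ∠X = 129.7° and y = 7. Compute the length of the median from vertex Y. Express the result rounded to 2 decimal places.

By the law of cosines, x² = z² + y² − 2·z·y·cos X = 100.77, so x ≈ 10.038.
Median from Y: ½√(2·x² + 2·z² − y²) ≈ 6.7923.

m_Y ≈ 6.79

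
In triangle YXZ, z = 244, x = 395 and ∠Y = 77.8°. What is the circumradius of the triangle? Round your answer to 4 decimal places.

By the law of cosines, y² = x² + z² − 2·x·z·cos Y = 1.7483e+05, so y ≈ 418.12.
Area = ½·x·z·sin Y ≈ 47102.
Circumradius = y/(2 sin Y) ≈ 213.89.

R ≈ 213.8916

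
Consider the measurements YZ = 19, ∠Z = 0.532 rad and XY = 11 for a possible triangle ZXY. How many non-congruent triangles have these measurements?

2

YZ·sin Z = 19·sin(0.532 rad) ≈ 9.638.
Since YZ sin Z < XY < YZ (9.638 < 11 < 19), two triangles exist.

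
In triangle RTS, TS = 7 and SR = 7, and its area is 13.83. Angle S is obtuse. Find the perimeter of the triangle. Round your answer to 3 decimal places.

27.375

From area = ½·TS·SR·sin S, we get sin S = 2·area/(TS·SR) ≈ 0.56449.
Taking the obtuse solution, ∠S ≈ 145.63°.
Law of cosines then gives RT ≈ 13.375.
Perimeter = 7 + 7 + 13.375 = 27.375.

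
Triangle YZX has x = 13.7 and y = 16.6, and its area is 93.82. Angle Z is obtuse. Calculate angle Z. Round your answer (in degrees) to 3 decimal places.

∠Z ≈ 124.403°

From area = ½·x·y·sin Z, we get sin Z = 2·area/(x·y) ≈ 0.82508.
Taking the obtuse solution, ∠Z ≈ 124.40°.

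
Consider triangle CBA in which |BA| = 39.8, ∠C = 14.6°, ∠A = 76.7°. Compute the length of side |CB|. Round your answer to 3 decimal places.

153.658

The third angle is ∠B = 180° − ∠A − ∠C = 88.70°.
Law of sines: |CB| = |BA|·sin A/sin C ≈ 153.66.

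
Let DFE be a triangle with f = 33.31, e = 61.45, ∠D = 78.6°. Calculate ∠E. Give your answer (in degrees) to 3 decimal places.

70.642

By the law of cosines, d² = f² + e² − 2·f·e·cos D = 4076.5, so d ≈ 63.847.
Law of cosines again: cos E = (d² + f² − e²)/(2·d·f) ≈ 0.33148, so ∠E ≈ 70.64°.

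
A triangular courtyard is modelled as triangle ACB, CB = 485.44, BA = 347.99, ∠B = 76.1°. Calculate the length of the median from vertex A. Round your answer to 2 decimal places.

By the law of cosines, AC² = CB² + BA² − 2·CB·BA·cos B = 2.7559e+05, so AC ≈ 524.96.
Median from A: ½√(2·BA² + 2·AC² − CB²) ≈ 373.4.

373.40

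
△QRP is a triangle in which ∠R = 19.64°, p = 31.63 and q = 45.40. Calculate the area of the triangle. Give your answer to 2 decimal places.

241.33

Area = ½·p·q·sin R ≈ 241.33.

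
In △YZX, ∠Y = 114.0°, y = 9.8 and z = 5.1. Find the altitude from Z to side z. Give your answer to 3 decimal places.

Law of sines: sin Z = z·sin Y/y ≈ 0.47542.
Since y ≥ z, only the acute value applies: ∠Z ≈ 28.39°.
Then ∠X = 180° − ∠Y − ∠Z ≈ 37.61°.
Law of sines gives x = y·sin X/sin Y ≈ 6.5473.
Area = ½·y·z·sin X ≈ 15.252.
The altitude from Z has length 2·area/z ≈ 5.9813.

h_Z ≈ 5.981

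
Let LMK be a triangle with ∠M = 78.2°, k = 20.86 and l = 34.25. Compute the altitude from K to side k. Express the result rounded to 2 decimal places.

h_K ≈ 33.53

By the law of cosines, m² = k² + l² − 2·k·l·cos M = 1316, so m ≈ 36.277.
Area = ½·k·l·sin M ≈ 349.68.
The altitude from K has length 2·area/k ≈ 33.526.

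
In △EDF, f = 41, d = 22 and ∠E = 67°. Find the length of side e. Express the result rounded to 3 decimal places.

By the law of cosines, e² = d² + f² − 2·d·f·cos E = 1460.1, so e ≈ 38.212.

38.212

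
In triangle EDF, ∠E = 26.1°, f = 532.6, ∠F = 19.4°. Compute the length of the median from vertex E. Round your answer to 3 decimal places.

819.390

The third angle is ∠D = 180° − ∠F − ∠E = 134.50°.
Law of sines: e = f·sin E/sin F ≈ 705.42.
Law of sines: d = f·sin D/sin F ≈ 1143.7.
Median from E: ½√(2·d² + 2·f² − e²) ≈ 819.39.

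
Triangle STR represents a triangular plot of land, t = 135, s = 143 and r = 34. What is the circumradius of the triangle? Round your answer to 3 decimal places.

71.989

By the law of cosines, cos S = (t² + r² − s²) / (2·t·r) ≈ -0.11634, so ∠S ≈ 96.68°.
Circumradius = s/(2 sin S) ≈ 71.989.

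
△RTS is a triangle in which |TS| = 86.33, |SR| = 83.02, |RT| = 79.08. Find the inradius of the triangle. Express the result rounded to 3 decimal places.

Semiperimeter s = (86.33 + 83.02 + 79.08)/2 = 124.22.
Heron's formula: area = √(124.22·37.885·41.195·45.135) ≈ 2958.
Inradius = area/s = 2958/124.22 ≈ 23.814.

r ≈ 23.814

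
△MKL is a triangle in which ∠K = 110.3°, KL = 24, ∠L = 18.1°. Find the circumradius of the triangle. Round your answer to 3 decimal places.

The third angle is ∠M = 180° − ∠K − ∠L = 51.60°.
Law of sines: LM = KL·sin K/sin M ≈ 28.722.
Law of sines: MK = KL·sin L/sin M ≈ 9.5142.
Circumradius = KL/(2 sin M) ≈ 15.312.

R ≈ 15.312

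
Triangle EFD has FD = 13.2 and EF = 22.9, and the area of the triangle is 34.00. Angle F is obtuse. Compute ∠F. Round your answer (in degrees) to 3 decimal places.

From area = ½·EF·FD·sin F, we get sin F = 2·area/(EF·FD) ≈ 0.22496.
Taking the obtuse solution, ∠F ≈ 167.00°.

∠F ≈ 167.000°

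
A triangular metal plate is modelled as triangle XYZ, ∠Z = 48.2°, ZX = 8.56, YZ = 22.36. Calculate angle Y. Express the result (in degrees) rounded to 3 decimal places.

By the law of cosines, XY² = YZ² + ZX² − 2·YZ·ZX·cos Z = 318.09, so XY ≈ 17.835.
Law of cosines again: cos Y = (XY² + YZ² − ZX²)/(2·XY·YZ) ≈ 0.93380, so ∠Y ≈ 20.96°.

20.965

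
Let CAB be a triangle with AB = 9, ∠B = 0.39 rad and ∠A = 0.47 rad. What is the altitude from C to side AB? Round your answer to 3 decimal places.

h_C ≈ 2.045

The third angle is ∠C = π − ∠A − ∠B = 2.282 rad.
Law of sines: BC = AB·sin A/sin C ≈ 5.3784.
Law of sines: CA = AB·sin B/sin C ≈ 4.515.
Area = ½·AB·BC·sin B ≈ 9.2016.
The altitude from C has length 2·area/AB ≈ 2.0448.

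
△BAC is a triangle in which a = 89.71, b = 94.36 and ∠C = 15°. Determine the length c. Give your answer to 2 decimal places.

By the law of cosines, c² = b² + a² − 2·b·a·cos C = 598.5, so c ≈ 24.464.

24.46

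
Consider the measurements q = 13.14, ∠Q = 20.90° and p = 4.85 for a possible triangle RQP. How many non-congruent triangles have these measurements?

1

p·sin Q = 4.85·sin(20.90°) ≈ 1.73.
Since q ≥ p, exactly one triangle exists.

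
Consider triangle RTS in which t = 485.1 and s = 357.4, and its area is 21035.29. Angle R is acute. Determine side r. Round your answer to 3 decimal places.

163.312

From area = ½·t·s·sin R, we get sin R = 2·area/(t·s) ≈ 0.24266.
Taking the acute solution, ∠R ≈ 14.04°.
Law of cosines then gives r ≈ 163.31.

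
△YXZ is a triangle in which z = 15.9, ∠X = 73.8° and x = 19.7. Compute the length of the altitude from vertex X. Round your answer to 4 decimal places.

13.0862

Law of sines: sin Z = z·sin X/x ≈ 0.77506.
Since x ≥ z, only the acute value applies: ∠Z ≈ 50.81°.
Then ∠Y = 180° − ∠X − ∠Z ≈ 55.39°.
Law of sines gives y = x·sin Y/sin X ≈ 16.884.
Area = ½·x·z·sin Y ≈ 128.9.
The altitude from X has length 2·area/x ≈ 13.086.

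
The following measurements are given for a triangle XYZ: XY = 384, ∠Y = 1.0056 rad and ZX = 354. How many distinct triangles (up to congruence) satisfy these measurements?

XY·sin Y = 384·sin(1.0056 rad) ≈ 324.3.
Since XY sin Y < ZX < XY (324.3 < 354 < 384), two triangles exist.

2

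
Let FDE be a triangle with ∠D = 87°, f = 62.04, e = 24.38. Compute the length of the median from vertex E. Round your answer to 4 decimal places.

By the law of cosines, d² = e² + f² − 2·e·f·cos D = 4285, so d ≈ 65.46.
Median from E: ½√(2·f² + 2·d² − e²) ≈ 62.597.

62.5971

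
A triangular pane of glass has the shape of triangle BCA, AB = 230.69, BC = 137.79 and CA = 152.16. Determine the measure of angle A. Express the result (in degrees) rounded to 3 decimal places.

35.175

By the law of cosines, cos A = (CA² + AB² − BC²) / (2·CA·AB) ≈ 0.81740, so ∠A ≈ 35.17°.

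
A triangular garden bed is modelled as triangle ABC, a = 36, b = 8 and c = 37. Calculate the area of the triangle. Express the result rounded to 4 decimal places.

Semiperimeter s = (36 + 8 + 37)/2 = 40.5.
Heron's formula: area = √(40.5·4.5·32.5·3.5) ≈ 143.98.

area ≈ 143.9824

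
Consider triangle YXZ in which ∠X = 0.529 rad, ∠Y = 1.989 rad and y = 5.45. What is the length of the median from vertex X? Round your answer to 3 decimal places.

The third angle is ∠Z = π − ∠Y − ∠X = 0.624 rad.
Law of sines: x = y·sin X/sin Y ≈ 3.0098.
Law of sines: z = y·sin Z/sin Y ≈ 3.4827.
Median from X: ½√(2·z² + 2·y² − x²) ≈ 4.3187.

4.319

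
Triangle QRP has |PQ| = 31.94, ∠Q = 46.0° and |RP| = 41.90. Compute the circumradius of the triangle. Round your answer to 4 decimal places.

29.1239

Law of sines: sin R = |PQ|·sin Q/|RP| ≈ 0.54835.
Since |RP| ≥ |PQ|, only the acute value applies: ∠R ≈ 33.25°.
Then ∠P = 180° − ∠Q − ∠R ≈ 100.75°.
Law of sines gives |QR| = |RP|·sin P/sin Q ≈ 57.226.
Circumradius = |RP|/(2 sin Q) ≈ 29.124.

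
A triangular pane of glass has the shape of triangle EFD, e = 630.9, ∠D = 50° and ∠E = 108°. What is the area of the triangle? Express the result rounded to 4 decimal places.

60050.1529

The third angle is ∠F = 180° − ∠D − ∠E = 22.00°.
Law of sines: f = e·sin F/sin E ≈ 248.5.
Law of sines: d = e·sin D/sin E ≈ 508.17.
Area = ½·e·f·sin D ≈ 60050.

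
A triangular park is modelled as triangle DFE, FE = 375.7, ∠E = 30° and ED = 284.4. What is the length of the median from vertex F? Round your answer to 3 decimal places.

By the law of cosines, DF² = FE² + ED² − 2·FE·ED·cos E = 36966, so DF ≈ 192.26.
Median from F: ½√(2·DF² + 2·FE² − ED²) ≈ 262.37.

m_F ≈ 262.369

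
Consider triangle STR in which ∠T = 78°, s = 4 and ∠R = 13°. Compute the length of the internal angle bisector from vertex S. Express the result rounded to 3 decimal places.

The third angle is ∠S = 180° − ∠T − ∠R = 89.00°.
Law of sines: t = s·sin T/sin S ≈ 3.9132.
Law of sines: r = s·sin R/sin S ≈ 0.89994.
The bisector from S has length 2·t·r·cos(∠S/2)/(t+r) ≈ 1.0437.

t_S ≈ 1.044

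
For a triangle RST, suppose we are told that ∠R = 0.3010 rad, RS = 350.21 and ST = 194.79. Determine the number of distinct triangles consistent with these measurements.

2

RS·sin R = 350.21·sin(0.3010 rad) ≈ 103.8.
Since RS sin R < ST < RS (103.8 < 194.79 < 350.21), two triangles exist.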